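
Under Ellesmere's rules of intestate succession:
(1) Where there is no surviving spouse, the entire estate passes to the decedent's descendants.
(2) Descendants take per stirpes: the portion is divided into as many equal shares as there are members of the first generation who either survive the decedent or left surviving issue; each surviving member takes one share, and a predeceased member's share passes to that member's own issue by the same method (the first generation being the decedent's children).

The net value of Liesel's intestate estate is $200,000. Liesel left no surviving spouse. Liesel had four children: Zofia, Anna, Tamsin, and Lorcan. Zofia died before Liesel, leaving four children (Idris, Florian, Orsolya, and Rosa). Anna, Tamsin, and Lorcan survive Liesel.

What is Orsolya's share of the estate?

Orsolya receives $12,500.

The entire $200,000 passes to the descendants.
That amount ($200,000) is divided into 4 shares of $50,000: Anna, Tamsin, and Lorcan each take $50,000; Zofia's $50,000 share passes to Zofia's issue.
Zofia's share ($50,000) is divided into 4 shares of $12,500: Idris, Florian, Orsolya, and Rosa each take $12,500.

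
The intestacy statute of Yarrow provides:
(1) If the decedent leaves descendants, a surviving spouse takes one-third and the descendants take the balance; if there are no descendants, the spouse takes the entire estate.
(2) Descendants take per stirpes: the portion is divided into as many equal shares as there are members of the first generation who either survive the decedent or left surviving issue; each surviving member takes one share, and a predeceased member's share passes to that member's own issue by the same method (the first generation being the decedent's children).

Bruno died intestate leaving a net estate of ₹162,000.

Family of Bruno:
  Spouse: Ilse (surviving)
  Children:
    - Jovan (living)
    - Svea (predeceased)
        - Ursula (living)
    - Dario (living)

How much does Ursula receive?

Ursula receives ₹36,000.

Ilse takes one-third of ₹162,000 = ₹54,000. The remaining ₹108,000 passes to the descendants.
The descendants' portion (₹108,000) is divided into 3 shares of ₹36,000: Jovan and Dario each take ₹36,000; Svea's ₹36,000 share passes to Svea's issue.
Svea's share (₹36,000) passes entirely to Ursula.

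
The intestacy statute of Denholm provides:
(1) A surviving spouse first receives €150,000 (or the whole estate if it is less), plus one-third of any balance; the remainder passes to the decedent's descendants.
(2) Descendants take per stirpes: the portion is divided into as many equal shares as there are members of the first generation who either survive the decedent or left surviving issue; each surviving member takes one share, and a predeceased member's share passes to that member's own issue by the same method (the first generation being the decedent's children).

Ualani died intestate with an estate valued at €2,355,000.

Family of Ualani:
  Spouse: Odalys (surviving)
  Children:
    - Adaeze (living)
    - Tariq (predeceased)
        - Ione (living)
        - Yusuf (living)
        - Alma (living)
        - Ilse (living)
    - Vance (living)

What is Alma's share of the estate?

Alma receives €122,500.

Odalys first takes €150,000, leaving a balance of €2,205,000. Odalys then takes one-third of the balance (€735,000), for a total of €885,000. The remaining €1,470,000 passes to the descendants.
The descendants' portion (€1,470,000) is divided into 3 shares of €490,000: Adaeze and Vance each take €490,000; Tariq's €490,000 share passes to Tariq's issue.
Tariq's share (€490,000) is divided into 4 shares of €122,500: Ione, Yusuf, Alma, and Ilse each take €122,500.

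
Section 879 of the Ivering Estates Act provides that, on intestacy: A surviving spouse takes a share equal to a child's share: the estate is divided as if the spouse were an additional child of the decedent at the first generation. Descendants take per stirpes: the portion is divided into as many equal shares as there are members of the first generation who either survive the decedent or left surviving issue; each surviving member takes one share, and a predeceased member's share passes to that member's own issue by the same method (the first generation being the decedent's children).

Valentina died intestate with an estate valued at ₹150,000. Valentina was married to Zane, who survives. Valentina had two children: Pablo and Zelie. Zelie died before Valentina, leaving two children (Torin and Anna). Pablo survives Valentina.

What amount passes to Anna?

The spouse counts as an additional share at the children's level, so there are 3 primary shares of ₹50,000. Zane takes one such share (₹50,000).
The children's combined portion (₹100,000) is divided into 2 shares of ₹50,000: Pablo takes ₹50,000; Zelie's ₹50,000 share passes to Zelie's issue.
Zelie's share (₹50,000) is divided into 2 shares of ₹25,000: Torin and Anna each take ₹25,000.

Anna receives ₹25,000.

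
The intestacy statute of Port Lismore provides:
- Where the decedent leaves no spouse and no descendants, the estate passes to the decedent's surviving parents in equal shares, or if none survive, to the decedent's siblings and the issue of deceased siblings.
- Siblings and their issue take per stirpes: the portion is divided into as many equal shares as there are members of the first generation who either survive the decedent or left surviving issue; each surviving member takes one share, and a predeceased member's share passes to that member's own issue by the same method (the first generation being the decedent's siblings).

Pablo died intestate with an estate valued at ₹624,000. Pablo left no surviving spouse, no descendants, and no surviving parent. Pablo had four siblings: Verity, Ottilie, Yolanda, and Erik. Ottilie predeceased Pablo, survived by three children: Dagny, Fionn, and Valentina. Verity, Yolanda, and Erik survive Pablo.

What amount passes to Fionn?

Fionn receives ₹52,000.

The entire ₹624,000 passes to the siblings and their issue.
That amount (₹624,000) is divided into 4 shares of ₹156,000: Verity, Yolanda, and Erik each take ₹156,000; Ottilie's ₹156,000 share passes to Ottilie's issue.
Ottilie's share (₹156,000) is divided into 3 shares of ₹52,000: Dagny, Fionn, and Valentina each take ₹52,000.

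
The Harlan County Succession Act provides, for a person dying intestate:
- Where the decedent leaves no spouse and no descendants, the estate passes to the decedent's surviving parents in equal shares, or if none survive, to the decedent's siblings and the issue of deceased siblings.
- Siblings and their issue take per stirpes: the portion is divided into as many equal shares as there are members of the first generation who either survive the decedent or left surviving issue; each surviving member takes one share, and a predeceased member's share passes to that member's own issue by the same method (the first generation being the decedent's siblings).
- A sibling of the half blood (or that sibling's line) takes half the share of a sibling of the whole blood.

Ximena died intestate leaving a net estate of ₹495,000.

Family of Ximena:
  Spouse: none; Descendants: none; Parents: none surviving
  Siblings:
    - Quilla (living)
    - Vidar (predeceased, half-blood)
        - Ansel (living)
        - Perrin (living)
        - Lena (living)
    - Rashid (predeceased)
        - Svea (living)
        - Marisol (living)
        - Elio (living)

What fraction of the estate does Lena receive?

Lena receives 1/15 of the estate.

The entire ₹495,000 passes to the siblings and their issue.
Counting each half-blood sibling's line as half a unit, there are 5/2 units in ₹495,000, so one unit is ₹198,000. Whole-blood lines (Quilla and Rashid) take ₹198,000 each; half-blood lines (Vidar) take ₹99,000 each.
Vidar's share (₹99,000) is divided into 3 shares of ₹33,000: Ansel, Perrin, and Lena each take ₹33,000.
Rashid's share (₹198,000) is divided into 3 shares of ₹66,000: Svea, Marisol, and Elio each take ₹66,000.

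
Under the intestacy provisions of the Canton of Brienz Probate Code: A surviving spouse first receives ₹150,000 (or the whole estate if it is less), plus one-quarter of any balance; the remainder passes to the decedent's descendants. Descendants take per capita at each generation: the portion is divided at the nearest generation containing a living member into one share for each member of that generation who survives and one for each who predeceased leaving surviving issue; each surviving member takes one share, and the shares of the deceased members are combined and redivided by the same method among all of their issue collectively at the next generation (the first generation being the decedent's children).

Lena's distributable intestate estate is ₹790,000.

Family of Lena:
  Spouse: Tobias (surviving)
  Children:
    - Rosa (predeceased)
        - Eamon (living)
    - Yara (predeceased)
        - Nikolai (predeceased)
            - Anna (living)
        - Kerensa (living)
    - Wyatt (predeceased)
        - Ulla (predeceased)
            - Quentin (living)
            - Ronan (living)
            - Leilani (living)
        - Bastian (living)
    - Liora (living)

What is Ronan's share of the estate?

Ronan receives ₹36,000.

Tobias first takes ₹150,000, leaving a balance of ₹640,000. Tobias then takes one-quarter of the balance (₹160,000), for a total of ₹310,000. The remaining ₹480,000 passes to the descendants.
The descendants' portion (₹480,000) is divided at the children's generation into 4 shares of ₹120,000. Liora takes ₹120,000. The 3 shares of the deceased (Rosa, Yara, and Wyatt) are combined into a pool of ₹360,000.
That pool (₹360,000) is divided at the grandchildren's generation into 5 shares of ₹72,000. Eamon, Kerensa, and Bastian each take ₹72,000. The 2 shares of the deceased (Nikolai and Ulla) are combined into a pool of ₹144,000.
That pool (₹144,000) is divided at the great-grandchildren's generation equally among Anna, Quentin, Ronan, and Leilani: ₹36,000 each.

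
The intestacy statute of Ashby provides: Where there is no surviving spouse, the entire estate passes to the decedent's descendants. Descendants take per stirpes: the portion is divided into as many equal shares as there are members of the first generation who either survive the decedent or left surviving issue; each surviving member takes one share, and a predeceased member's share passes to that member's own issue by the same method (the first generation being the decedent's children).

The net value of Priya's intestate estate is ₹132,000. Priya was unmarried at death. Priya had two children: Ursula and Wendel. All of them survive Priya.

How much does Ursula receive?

Ursula receives ₹66,000.

The entire ₹132,000 passes to the descendants.
That amount (₹132,000) is divided into 2 shares of ₹66,000: Ursula and Wendel each take ₹66,000.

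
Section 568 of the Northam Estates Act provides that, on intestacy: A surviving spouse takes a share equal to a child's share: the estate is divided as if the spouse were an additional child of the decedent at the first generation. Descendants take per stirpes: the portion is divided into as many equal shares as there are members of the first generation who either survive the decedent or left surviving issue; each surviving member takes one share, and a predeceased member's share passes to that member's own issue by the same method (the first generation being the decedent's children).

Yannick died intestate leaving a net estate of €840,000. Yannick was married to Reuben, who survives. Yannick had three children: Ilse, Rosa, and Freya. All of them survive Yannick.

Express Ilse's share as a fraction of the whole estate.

Ilse receives 1/4 of the estate.

The spouse counts as an additional share at the children's level, so there are 4 primary shares of €210,000. Reuben takes one such share (€210,000).
The children's combined portion (€630,000) is divided into 3 shares of €210,000: Ilse, Rosa, and Freya each take €210,000.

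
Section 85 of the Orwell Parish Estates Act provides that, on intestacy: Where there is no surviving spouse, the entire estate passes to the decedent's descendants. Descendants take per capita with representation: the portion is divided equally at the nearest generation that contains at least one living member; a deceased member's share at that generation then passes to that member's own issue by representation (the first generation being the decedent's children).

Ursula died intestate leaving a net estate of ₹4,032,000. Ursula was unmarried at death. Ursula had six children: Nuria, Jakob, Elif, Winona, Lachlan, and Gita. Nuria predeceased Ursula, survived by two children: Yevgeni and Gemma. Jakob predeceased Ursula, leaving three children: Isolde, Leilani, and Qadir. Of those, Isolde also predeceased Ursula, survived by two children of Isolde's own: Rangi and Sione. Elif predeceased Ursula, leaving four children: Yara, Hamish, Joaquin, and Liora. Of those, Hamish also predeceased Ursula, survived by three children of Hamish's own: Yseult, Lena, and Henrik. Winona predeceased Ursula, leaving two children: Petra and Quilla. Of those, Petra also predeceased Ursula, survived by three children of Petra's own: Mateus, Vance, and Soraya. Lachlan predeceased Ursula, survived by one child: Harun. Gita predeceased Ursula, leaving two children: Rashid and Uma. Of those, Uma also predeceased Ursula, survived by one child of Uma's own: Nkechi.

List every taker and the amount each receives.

Yevgeni: ₹288,000; Gemma: ₹288,000; Rangi: ₹144,000; Sione: ₹144,000; Leilani: ₹288,000; Qadir: ₹288,000; Yara: ₹288,000; Yseult: ₹96,000; Lena: ₹96,000; Henrik: ₹96,000; Joaquin: ₹288,000; Liora: ₹288,000; Mateus: ₹96,000; Vance: ₹96,000; Soraya: ₹96,000; Quilla: ₹288,000; Harun: ₹288,000; Rashid: ₹288,000; Nkechi: ₹288,000

The entire ₹4,032,000 passes to the descendants.
No child survives, so the initial division is made at the grandchildren's generation.
That amount (₹4,032,000) is divided into 14 shares of ₹288,000: Yevgeni, Gemma, Leilani, Qadir, Yara, Joaquin, Liora, Quilla, Harun, and Rashid each take ₹288,000; Isolde's ₹288,000 share passes to Isolde's issue; Hamish's ₹288,000 share passes to Hamish's issue; Petra's ₹288,000 share passes to Petra's issue; Uma's ₹288,000 share passes to Uma's issue.
Isolde's share (₹288,000) is divided into 2 shares of ₹144,000: Rangi and Sione each take ₹144,000.
Hamish's share (₹288,000) is divided into 3 shares of ₹96,000: Yseult, Lena, and Henrik each take ₹96,000.
Petra's share (₹288,000) is divided into 3 shares of ₹96,000: Mateus, Vance, and Soraya each take ₹96,000.
Uma's share (₹288,000) passes entirely to Nkechi.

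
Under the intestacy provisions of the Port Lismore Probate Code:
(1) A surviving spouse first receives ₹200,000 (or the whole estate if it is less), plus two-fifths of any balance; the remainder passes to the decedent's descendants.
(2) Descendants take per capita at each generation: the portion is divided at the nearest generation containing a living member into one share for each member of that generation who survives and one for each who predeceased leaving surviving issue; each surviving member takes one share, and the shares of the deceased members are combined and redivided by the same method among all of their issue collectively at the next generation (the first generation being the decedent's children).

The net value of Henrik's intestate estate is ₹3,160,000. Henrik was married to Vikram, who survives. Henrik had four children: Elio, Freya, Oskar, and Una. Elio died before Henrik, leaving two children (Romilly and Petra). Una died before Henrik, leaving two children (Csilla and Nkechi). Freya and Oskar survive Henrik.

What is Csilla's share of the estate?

Csilla receives ₹222,000.

Vikram first takes ₹200,000, leaving a balance of ₹2,960,000. Vikram then takes two-fifths of the balance (₹1,184,000), for a total of ₹1,384,000. The remaining ₹1,776,000 passes to the descendants.
The descendants' portion (₹1,776,000) is divided at the children's generation into 4 shares of ₹444,000. Freya and Oskar each take ₹444,000. The 2 shares of the deceased (Elio and Una) are combined into a pool of ₹888,000.
That pool (₹888,000) is divided at the grandchildren's generation equally among Romilly, Petra, Csilla, and Nkechi: ₹222,000 each.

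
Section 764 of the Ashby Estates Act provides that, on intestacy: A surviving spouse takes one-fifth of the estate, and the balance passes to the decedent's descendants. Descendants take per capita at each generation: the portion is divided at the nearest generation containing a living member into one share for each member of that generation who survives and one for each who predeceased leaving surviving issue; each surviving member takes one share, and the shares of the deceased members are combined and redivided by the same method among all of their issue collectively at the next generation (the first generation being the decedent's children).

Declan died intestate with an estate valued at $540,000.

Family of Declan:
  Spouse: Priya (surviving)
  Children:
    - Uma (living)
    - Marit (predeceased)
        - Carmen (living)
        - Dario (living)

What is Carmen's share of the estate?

Priya takes one-fifth of $540,000 = $108,000. The remaining $432,000 passes to the descendants.
The descendants' portion ($432,000) is divided at the children's generation into 2 shares of $216,000. Uma takes $216,000. The remaining share for the deceased Marit ($216,000) is carried to the next generation.
That pool ($216,000) is divided at the grandchildren's generation equally among Carmen and Dario: $108,000 each.

Carmen receives $108,000.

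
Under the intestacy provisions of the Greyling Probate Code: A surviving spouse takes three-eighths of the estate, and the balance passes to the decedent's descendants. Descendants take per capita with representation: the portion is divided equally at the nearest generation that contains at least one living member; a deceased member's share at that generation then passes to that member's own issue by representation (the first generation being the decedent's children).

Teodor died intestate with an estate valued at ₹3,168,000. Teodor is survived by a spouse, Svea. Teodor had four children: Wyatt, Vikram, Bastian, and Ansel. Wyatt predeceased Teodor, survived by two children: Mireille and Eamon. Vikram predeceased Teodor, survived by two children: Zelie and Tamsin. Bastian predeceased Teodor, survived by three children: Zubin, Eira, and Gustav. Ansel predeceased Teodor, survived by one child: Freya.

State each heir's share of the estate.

Svea: ₹1,188,000; Mireille: ₹247,500; Eamon: ₹247,500; Zelie: ₹247,500; Tamsin: ₹247,500; Zubin: ₹247,500; Eira: ₹247,500; Gustav: ₹247,500; Freya: ₹247,500

Svea takes three-eighths of ₹3,168,000 = ₹1,188,000. The remaining ₹1,980,000 passes to the descendants.
No child survives, so the initial division is made at the grandchildren's generation.
The descendants' portion (₹1,980,000) is divided into 8 shares of ₹247,500: Mireille, Eamon, Zelie, Tamsin, Zubin, Eira, Gustav, and Freya each take ₹247,500.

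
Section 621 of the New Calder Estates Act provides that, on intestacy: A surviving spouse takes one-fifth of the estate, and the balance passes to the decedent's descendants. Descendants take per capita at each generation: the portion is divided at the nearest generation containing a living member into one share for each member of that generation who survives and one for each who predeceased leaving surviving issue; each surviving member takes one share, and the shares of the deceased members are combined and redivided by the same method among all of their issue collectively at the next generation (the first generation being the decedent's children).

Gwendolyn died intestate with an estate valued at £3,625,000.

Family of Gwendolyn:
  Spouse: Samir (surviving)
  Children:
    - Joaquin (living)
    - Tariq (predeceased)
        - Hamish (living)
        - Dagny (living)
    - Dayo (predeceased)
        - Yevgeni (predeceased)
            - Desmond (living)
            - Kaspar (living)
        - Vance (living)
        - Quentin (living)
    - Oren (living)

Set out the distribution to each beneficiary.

Samir: £725,000; Joaquin: £725,000; Hamish: £290,000; Dagny: £290,000; Desmond: £145,000; Kaspar: £145,000; Vance: £290,000; Quentin: £290,000; Oren: £725,000

Samir takes one-fifth of £3,625,000 = £725,000. The remaining £2,900,000 passes to the descendants.
The descendants' portion (£2,900,000) is divided at the children's generation into 4 shares of £725,000. Joaquin and Oren each take £725,000. The 2 shares of the deceased (Tariq and Dayo) are combined into a pool of £1,450,000.
That pool (£1,450,000) is divided at the grandchildren's generation into 5 shares of £290,000. Hamish, Dagny, Vance, and Quentin each take £290,000. The remaining share for the deceased Yevgeni (£290,000) is carried to the next generation.
That pool (£290,000) is divided at the great-grandchildren's generation equally among Desmond and Kaspar: £145,000 each.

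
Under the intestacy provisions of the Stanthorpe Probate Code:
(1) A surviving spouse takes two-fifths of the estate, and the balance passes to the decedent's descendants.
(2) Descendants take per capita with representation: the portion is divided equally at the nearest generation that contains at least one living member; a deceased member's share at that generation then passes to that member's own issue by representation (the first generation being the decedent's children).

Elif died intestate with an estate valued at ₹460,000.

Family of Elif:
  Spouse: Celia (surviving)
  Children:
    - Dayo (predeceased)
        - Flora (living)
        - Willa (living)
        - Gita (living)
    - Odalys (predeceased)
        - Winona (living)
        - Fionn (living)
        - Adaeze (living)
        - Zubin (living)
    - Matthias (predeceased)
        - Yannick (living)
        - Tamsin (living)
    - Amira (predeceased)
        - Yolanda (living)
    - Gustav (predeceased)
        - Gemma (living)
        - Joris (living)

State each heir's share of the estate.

Celia: ₹184,000; Flora: ₹23,000; Willa: ₹23,000; Gita: ₹23,000; Winona: ₹23,000; Fionn: ₹23,000; Adaeze: ₹23,000; Zubin: ₹23,000; Yannick: ₹23,000; Tamsin: ₹23,000; Yolanda: ₹23,000; Gemma: ₹23,000; Joris: ₹23,000

Celia takes two-fifths of ₹460,000 = ₹184,000. The remaining ₹276,000 passes to the descendants.
No child survives, so the initial division is made at the grandchildren's generation.
The descendants' portion (₹276,000) is divided into 12 shares of ₹23,000: Flora, Willa, Gita, Winona, Fionn, Adaeze, Zubin, Yannick, Tamsin, Yolanda, Gemma, and Joris each take ₹23,000.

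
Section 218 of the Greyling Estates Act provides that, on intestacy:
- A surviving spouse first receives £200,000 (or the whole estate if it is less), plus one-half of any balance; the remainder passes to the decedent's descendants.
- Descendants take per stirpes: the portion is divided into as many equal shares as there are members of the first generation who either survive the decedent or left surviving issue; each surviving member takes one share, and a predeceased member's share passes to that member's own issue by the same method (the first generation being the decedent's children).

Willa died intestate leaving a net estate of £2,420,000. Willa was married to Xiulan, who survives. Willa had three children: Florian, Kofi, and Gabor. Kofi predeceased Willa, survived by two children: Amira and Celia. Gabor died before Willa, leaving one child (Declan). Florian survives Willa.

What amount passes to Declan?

Declan receives £370,000.

Xiulan first takes £200,000, leaving a balance of £2,220,000. Xiulan then takes one-half of the balance (£1,110,000), for a total of £1,310,000. The remaining £1,110,000 passes to the descendants.
The descendants' portion (£1,110,000) is divided into 3 shares of £370,000: Florian takes £370,000; Kofi's £370,000 share passes to Kofi's issue; Gabor's £370,000 share passes to Gabor's issue.
Kofi's share (£370,000) is divided into 2 shares of £185,000: Amira and Celia each take £185,000.
Gabor's share (£370,000) passes entirely to Declan.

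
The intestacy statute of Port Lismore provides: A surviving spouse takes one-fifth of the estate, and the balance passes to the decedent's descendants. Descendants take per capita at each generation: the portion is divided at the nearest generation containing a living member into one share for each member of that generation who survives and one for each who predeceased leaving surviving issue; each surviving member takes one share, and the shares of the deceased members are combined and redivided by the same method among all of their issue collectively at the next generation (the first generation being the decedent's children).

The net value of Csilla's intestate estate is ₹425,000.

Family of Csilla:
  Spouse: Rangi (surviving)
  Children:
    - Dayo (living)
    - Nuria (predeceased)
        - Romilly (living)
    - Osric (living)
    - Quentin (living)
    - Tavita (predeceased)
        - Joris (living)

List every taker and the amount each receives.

Rangi: ₹85,000; Dayo: ₹68,000; Romilly: ₹68,000; Osric: ₹68,000; Quentin: ₹68,000; Joris: ₹68,000

Rangi takes one-fifth of ₹425,000 = ₹85,000. The remaining ₹340,000 passes to the descendants.
The descendants' portion (₹340,000) is divided at the children's generation into 5 shares of ₹68,000. Dayo, Osric, and Quentin each take ₹68,000. The 2 shares of the deceased (Nuria and Tavita) are combined into a pool of ₹136,000.
That pool (₹136,000) is divided at the grandchildren's generation equally among Romilly and Joris: ₹68,000 each.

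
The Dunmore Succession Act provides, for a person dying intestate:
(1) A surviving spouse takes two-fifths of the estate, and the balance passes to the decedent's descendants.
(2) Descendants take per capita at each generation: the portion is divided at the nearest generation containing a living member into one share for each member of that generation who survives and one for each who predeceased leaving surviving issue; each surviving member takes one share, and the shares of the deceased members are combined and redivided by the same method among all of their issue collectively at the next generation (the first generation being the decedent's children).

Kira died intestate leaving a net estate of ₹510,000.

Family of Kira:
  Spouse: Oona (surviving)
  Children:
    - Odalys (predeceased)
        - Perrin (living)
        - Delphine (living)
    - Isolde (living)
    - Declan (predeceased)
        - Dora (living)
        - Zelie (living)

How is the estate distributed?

Oona takes two-fifths of ₹510,000 = ₹204,000. The remaining ₹306,000 passes to the descendants.
The descendants' portion (₹306,000) is divided at the children's generation into 3 shares of ₹102,000. Isolde takes ₹102,000. The 2 shares of the deceased (Odalys and Declan) are combined into a pool of ₹204,000.
That pool (₹204,000) is divided at the grandchildren's generation equally among Perrin, Delphine, Dora, and Zelie: ₹51,000 each.

Oona: ₹204,000; Perrin: ₹51,000; Delphine: ₹51,000; Isolde: ₹102,000; Dora: ₹51,000; Zelie: ₹51,000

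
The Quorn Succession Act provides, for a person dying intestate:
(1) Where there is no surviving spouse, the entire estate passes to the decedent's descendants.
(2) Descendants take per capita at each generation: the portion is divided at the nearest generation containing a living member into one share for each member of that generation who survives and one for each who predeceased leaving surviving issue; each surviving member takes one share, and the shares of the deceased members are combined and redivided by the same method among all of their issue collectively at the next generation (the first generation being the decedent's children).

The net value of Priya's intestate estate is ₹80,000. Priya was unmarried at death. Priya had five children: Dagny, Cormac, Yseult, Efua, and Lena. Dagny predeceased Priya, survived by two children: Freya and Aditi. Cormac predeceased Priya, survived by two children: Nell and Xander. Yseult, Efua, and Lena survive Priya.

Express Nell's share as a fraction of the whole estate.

Nell receives 1/10 of the estate.

The entire ₹80,000 passes to the descendants.
That amount (₹80,000) is divided at the children's generation into 5 shares of ₹16,000. Yseult, Efua, and Lena each take ₹16,000. The 2 shares of the deceased (Dagny and Cormac) are combined into a pool of ₹32,000.
That pool (₹32,000) is divided at the grandchildren's generation equally among Freya, Aditi, Nell, and Xander: ₹8,000 each.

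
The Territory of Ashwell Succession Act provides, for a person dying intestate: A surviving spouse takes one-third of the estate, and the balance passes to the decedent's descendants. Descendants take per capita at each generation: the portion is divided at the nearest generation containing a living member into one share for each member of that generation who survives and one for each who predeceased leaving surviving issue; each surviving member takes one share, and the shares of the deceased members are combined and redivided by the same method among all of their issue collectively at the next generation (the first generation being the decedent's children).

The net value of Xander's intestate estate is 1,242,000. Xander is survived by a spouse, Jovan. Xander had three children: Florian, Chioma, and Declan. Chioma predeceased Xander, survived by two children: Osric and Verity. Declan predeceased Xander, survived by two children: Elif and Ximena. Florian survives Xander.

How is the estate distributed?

Jovan: 414,000; Florian: 276,000; Osric: 138,000; Verity: 138,000; Elif: 138,000; Ximena: 138,000

Jovan takes one-third of 1,242,000 = 414,000. The remaining 828,000 passes to the descendants.
The descendants' portion (828,000) is divided at the children's generation into 3 shares of 276,000. Florian takes 276,000. The 2 shares of the deceased (Chioma and Declan) are combined into a pool of 552,000.
That pool (552,000) is divided at the grandchildren's generation equally among Osric, Verity, Elif, and Ximena: 138,000 each.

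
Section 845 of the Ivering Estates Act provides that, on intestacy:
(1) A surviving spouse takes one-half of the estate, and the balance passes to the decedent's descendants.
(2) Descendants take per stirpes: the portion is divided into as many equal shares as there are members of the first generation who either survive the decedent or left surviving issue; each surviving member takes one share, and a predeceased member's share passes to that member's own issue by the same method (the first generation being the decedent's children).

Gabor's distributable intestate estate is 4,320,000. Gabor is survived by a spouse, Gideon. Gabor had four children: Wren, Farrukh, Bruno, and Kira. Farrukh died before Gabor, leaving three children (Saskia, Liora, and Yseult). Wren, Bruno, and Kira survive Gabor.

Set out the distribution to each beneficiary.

Gideon takes one-half of 4,320,000 = 2,160,000. The remaining 2,160,000 passes to the descendants.
The descendants' portion (2,160,000) is divided into 4 shares of 540,000: Wren, Bruno, and Kira each take 540,000; Farrukh's 540,000 share passes to Farrukh's issue.
Farrukh's share (540,000) is divided into 3 shares of 180,000: Saskia, Liora, and Yseult each take 180,000.

Gideon: 2,160,000; Wren: 540,000; Saskia: 180,000; Liora: 180,000; Yseult: 180,000; Bruno: 540,000; Kira: 540,000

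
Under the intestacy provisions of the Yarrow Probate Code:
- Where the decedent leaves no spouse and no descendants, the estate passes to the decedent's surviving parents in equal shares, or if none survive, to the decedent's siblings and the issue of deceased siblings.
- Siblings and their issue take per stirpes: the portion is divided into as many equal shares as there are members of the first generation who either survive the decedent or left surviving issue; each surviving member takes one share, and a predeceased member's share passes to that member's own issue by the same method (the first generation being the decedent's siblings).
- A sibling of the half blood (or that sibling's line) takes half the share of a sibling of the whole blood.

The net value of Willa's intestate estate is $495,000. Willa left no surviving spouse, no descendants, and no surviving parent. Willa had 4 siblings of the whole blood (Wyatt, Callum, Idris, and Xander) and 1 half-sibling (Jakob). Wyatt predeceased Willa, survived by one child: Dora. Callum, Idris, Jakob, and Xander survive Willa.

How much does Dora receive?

Dora receives $110,000.

The entire $495,000 passes to the siblings and their issue.
Counting each half-blood sibling's line as half a unit, there are 9/2 units in $495,000, so one unit is $110,000. Whole-blood lines (Wyatt, Callum, Idris, and Xander) take $110,000 each; half-blood lines (Jakob) take $55,000 each.
Wyatt's share ($110,000) passes entirely to Dora.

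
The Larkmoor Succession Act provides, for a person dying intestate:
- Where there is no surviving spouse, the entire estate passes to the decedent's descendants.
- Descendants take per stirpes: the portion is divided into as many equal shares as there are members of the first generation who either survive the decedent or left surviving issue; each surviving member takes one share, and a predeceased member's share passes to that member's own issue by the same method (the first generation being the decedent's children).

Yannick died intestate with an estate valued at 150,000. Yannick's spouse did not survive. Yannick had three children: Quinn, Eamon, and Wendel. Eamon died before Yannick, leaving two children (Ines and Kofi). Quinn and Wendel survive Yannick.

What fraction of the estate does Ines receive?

Ines receives 1/6 of the estate.

The entire 150,000 passes to the descendants.
That amount (150,000) is divided into 3 shares of 50,000: Quinn and Wendel each take 50,000; Eamon's 50,000 share passes to Eamon's issue.
Eamon's share (50,000) is divided into 2 shares of 25,000: Ines and Kofi each take 25,000.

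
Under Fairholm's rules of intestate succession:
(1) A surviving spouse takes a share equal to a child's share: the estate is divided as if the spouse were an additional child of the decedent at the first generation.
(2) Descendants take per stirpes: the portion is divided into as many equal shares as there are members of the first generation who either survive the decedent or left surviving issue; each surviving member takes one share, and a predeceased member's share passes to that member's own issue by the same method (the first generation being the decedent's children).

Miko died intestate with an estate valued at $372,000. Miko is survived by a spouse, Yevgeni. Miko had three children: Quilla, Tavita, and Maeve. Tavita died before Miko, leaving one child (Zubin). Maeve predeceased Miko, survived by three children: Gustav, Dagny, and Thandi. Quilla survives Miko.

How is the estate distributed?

Yevgeni: $93,000; Quilla: $93,000; Zubin: $93,000; Gustav: $31,000; Dagny: $31,000; Thandi: $31,000

The spouse counts as an additional share at the children's level, so there are 4 primary shares of $93,000. Yevgeni takes one such share ($93,000).
The children's combined portion ($279,000) is divided into 3 shares of $93,000: Quilla takes $93,000; Tavita's $93,000 share passes to Tavita's issue; Maeve's $93,000 share passes to Maeve's issue.
Tavita's share ($93,000) passes entirely to Zubin.
Maeve's share ($93,000) is divided into 3 shares of $31,000: Gustav, Dagny, and Thandi each take $31,000.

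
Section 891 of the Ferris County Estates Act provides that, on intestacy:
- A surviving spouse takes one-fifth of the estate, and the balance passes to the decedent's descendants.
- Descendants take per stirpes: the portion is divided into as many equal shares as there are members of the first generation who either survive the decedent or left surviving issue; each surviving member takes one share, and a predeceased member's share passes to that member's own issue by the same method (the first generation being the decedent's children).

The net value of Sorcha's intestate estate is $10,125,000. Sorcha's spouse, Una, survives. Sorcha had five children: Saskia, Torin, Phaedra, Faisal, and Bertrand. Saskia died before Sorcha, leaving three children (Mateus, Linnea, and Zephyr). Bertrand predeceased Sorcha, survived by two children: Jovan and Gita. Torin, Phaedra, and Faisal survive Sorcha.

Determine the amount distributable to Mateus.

Una takes one-fifth of $10,125,000 = $2,025,000. The remaining $8,100,000 passes to the descendants.
The descendants' portion ($8,100,000) is divided into 5 shares of $1,620,000: Torin, Phaedra, and Faisal each take $1,620,000; Saskia's $1,620,000 share passes to Saskia's issue; Bertrand's $1,620,000 share passes to Bertrand's issue.
Saskia's share ($1,620,000) is divided into 3 shares of $540,000: Mateus, Linnea, and Zephyr each take $540,000.
Bertrand's share ($1,620,000) is divided into 2 shares of $810,000: Jovan and Gita each take $810,000.

Mateus receives $540,000.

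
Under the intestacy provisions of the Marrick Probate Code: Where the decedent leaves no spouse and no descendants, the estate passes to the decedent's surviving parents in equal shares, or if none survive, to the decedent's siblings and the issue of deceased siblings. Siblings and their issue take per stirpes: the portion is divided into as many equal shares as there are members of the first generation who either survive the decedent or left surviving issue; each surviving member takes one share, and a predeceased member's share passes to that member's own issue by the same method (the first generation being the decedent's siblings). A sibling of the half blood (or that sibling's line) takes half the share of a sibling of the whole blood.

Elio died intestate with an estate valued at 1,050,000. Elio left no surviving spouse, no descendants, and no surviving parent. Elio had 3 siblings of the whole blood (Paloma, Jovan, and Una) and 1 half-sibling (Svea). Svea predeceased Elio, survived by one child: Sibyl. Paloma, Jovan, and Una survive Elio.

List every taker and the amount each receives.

Sibyl: 150,000; Paloma: 300,000; Jovan: 300,000; Una: 300,000

The entire 1,050,000 passes to the siblings and their issue.
Counting each half-blood sibling's line as half a unit, there are 7/2 units in 1,050,000, so one unit is 300,000. Whole-blood lines (Paloma, Jovan, and Una) take 300,000 each; half-blood lines (Svea) take 150,000 each.
Svea's share (150,000) passes entirely to Sibyl.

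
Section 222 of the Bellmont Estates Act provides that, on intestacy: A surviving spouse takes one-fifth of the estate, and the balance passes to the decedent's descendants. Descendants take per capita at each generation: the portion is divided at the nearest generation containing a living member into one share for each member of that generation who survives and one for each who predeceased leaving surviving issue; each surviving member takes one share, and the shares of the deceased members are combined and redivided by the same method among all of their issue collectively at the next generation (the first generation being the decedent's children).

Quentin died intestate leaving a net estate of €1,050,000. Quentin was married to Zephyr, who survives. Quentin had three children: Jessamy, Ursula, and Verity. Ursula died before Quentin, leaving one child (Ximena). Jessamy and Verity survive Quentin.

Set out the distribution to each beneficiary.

Zephyr: €210,000; Jessamy: €280,000; Ximena: €280,000; Verity: €280,000

Zephyr takes one-fifth of €1,050,000 = €210,000. The remaining €840,000 passes to the descendants.
The descendants' portion (€840,000) is divided at the children's generation into 3 shares of €280,000. Jessamy and Verity each take €280,000. The remaining share for the deceased Ursula (€280,000) is carried to the next generation.
That pool (€280,000) passes entirely to Ximena, the sole taker at the grandchildren's generation.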